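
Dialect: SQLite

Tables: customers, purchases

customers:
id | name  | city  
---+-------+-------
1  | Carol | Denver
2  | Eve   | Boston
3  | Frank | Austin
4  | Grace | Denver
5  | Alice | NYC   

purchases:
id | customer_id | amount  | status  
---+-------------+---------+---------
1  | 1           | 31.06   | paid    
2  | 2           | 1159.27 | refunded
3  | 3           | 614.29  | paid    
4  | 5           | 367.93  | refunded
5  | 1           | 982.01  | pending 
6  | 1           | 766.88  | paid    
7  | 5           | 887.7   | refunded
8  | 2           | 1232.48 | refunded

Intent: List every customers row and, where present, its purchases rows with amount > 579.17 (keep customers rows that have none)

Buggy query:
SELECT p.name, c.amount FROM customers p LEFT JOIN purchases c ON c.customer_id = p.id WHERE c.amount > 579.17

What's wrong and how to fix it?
Bug: Filtering c.amount in WHERE discards the NULL rows produced by LEFT JOIN, turning it into an inner join

Fix: Move the right-table condition into the ON clause so unmatched parents are kept

Corrected query:
SELECT p.name, c.amount FROM customers p LEFT JOIN purchases c ON c.customer_id = p.id AND c.amount > 579.17

Result:
name  | amount 
------+--------
Carol | 766.88 
Carol | 982.01 
Eve   | 1159.27
Eve   | 1232.48
Frank | 614.29 
Grace | NULL   
Alice | 887.7  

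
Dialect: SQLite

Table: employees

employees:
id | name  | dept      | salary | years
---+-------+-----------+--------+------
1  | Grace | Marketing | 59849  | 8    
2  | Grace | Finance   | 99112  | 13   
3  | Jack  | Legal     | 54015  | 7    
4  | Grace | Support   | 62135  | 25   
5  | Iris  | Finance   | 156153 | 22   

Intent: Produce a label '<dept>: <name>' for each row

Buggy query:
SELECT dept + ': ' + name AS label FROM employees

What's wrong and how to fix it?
Bug: '+' is numeric addition; on text columns SQLite converts them to 0 instead of concatenating

Fix: Replace + with || to concatenate text

Corrected query:
SELECT dept || ': ' || name AS label FROM employees

Result:
label           
----------------
Marketing: Grace
Finance: Grace  
Legal: Jack     
Support: Grace  
Finance: Iris   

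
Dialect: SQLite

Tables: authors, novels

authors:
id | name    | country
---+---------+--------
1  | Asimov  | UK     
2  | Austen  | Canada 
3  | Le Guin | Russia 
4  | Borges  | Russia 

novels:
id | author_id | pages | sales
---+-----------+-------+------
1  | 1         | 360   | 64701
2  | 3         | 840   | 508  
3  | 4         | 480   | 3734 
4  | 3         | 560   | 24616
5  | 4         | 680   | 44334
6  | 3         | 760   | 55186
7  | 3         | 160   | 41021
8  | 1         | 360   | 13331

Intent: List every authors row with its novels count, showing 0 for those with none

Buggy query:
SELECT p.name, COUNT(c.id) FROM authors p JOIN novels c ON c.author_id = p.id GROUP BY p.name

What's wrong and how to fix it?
Bug: INNER JOIN drops authors rows that have no matching novels rows

Fix: Switch to LEFT JOIN to retain unmatched parent rows

Corrected query:
SELECT p.name, COUNT(c.id) FROM authors p LEFT JOIN novels c ON c.author_id = p.id GROUP BY p.name

Result:
name    | COUNT(c.id)
--------+------------
Asimov  | 2          
Austen  | 0          
Borges  | 2          
Le Guin | 4          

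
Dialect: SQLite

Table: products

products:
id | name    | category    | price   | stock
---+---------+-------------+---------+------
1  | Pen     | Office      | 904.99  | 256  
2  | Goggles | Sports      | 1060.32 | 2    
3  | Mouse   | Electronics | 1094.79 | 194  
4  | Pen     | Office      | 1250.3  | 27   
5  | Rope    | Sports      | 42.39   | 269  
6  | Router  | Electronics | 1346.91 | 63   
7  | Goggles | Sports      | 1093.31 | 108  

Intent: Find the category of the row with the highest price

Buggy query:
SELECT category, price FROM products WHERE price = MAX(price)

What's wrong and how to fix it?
Bug: MAX(price) is an aggregate and cannot be used directly in WHERE

Fix: Use a subquery: WHERE price = (SELECT MAX(price) FROM products)

Corrected query:
SELECT category, price FROM products WHERE price = (SELECT MAX(price) FROM products)

Result:
category    | price  
------------+--------
Electronics | 1346.91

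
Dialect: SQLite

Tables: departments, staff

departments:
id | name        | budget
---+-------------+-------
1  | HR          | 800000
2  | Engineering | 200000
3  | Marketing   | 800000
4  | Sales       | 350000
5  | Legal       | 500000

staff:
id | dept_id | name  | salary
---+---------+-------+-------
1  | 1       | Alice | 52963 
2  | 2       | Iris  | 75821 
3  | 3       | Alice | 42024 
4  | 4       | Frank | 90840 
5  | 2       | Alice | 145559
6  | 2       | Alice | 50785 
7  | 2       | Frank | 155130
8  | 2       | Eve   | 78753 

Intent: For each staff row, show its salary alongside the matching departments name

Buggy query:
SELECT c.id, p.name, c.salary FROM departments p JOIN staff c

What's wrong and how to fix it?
Bug: Missing join condition: each staff row is matched to all departments rows instead of just its own

Fix: Add ON c.dept_id = p.id to the JOIN

Corrected query:
SELECT c.id, p.name, c.salary FROM departments p JOIN staff c ON c.dept_id = p.id

Result:
id | name        | salary
---+-------------+-------
1  | HR          | 52963 
2  | Engineering | 75821 
3  | Marketing   | 42024 
4  | Sales       | 90840 
5  | Engineering | 145559
6  | Engineering | 50785 
7  | Engineering | 155130
8  | Engineering | 78753 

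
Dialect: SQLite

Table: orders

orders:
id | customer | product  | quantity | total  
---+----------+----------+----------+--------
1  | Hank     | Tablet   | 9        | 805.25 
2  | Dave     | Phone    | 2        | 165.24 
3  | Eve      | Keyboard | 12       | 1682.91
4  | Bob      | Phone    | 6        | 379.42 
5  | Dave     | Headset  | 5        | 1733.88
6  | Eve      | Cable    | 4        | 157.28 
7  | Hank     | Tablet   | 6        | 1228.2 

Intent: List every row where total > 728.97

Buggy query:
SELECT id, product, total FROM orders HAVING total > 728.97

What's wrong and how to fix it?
Bug: This is a non-aggregate query (no GROUP BY, no aggregates), so in SQLite the HAVING clause is invalid here; a row-level condition belongs in WHERE

Fix: Use WHERE for row-level filtering

Corrected query:
SELECT id, product, total FROM orders WHERE total > 728.97

Result:
id | product  | total  
---+----------+--------
1  | Tablet   | 805.25 
3  | Keyboard | 1682.91
5  | Headset  | 1733.88
7  | Tablet   | 1228.2 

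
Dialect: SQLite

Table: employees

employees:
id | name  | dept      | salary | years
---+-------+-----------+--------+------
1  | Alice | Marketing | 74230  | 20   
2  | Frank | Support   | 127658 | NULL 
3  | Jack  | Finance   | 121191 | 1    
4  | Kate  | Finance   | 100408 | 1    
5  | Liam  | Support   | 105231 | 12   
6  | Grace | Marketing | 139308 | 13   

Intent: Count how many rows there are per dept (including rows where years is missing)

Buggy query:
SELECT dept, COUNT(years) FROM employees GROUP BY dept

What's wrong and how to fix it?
Bug: COUNT(years) skips NULLs, so groups with missing years are undercounted

Fix: Use COUNT(*) to count all rows regardless of NULL

Corrected query:
SELECT dept, COUNT(*) FROM employees GROUP BY dept

Result:
dept      | COUNT(*)
----------+---------
Finance   | 2       
Marketing | 2       
Support   | 2       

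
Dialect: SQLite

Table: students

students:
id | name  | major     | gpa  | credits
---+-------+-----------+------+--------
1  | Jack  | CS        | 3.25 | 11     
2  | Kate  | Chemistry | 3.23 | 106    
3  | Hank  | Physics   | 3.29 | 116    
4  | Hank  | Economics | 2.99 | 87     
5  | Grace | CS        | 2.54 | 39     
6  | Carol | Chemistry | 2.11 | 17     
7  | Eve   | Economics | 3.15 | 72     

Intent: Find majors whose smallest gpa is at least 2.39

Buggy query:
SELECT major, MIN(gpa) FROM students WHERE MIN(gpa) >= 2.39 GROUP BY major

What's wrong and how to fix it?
Bug: MIN() in WHERE is a misuse of aggregate

Fix: Replace WHERE with HAVING after the GROUP BY

Corrected query:
SELECT major, MIN(gpa) FROM students GROUP BY major HAVING MIN(gpa) >= 2.39

Result:
major     | MIN(gpa)
----------+---------
CS        | 2.54    
Economics | 2.99    
Physics   | 3.29    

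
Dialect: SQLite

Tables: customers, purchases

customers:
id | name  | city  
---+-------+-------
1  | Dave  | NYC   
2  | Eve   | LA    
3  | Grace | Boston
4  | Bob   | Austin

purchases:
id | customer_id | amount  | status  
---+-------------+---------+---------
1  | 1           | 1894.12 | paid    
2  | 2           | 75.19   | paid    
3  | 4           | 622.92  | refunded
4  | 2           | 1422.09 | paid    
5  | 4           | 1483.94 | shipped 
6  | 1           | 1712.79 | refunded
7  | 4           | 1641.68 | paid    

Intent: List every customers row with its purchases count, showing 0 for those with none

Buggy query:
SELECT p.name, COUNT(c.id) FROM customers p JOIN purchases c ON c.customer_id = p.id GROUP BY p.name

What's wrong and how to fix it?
Bug: INNER JOIN drops customers rows that have no matching purchases rows

Fix: Use LEFT JOIN so parents without children still appear (COUNT(c.id) gives 0)

Corrected query:
SELECT p.name, COUNT(c.id) FROM customers p LEFT JOIN purchases c ON c.customer_id = p.id GROUP BY p.name

Result:
name  | COUNT(c.id)
------+------------
Bob   | 3          
Dave  | 2          
Eve   | 2          
Grace | 0          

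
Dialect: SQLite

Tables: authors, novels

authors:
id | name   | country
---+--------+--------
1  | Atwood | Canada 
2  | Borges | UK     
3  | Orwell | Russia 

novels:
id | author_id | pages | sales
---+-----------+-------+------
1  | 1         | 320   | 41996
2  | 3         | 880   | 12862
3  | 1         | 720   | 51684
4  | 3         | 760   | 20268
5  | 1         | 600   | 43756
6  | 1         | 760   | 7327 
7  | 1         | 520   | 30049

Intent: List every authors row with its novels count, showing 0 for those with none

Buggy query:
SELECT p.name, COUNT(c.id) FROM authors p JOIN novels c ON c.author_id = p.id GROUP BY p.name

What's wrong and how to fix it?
Bug: INNER JOIN drops authors rows that have no matching novels rows

Fix: Use LEFT JOIN so parents without children still appear (COUNT(c.id) gives 0)

Corrected query:
SELECT p.name, COUNT(c.id) FROM authors p LEFT JOIN novels c ON c.author_id = p.id GROUP BY p.name

Result:
name   | COUNT(c.id)
-------+------------
Atwood | 5          
Borges | 0          
Orwell | 2          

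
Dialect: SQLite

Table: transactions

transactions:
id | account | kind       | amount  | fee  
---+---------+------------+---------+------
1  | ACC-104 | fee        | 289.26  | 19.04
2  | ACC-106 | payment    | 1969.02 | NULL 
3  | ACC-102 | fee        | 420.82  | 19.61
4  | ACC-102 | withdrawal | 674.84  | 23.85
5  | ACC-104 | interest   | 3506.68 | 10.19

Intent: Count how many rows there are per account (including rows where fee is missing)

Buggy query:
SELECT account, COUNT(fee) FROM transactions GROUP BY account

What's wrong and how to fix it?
Bug: COUNT(fee) skips NULLs, so groups with missing fee are undercounted

Fix: Replace COUNT(fee) with COUNT(*)

Corrected query:
SELECT account, COUNT(*) FROM transactions GROUP BY account

Result:
account | COUNT(*)
--------+---------
ACC-102 | 2       
ACC-104 | 2       
ACC-106 | 1       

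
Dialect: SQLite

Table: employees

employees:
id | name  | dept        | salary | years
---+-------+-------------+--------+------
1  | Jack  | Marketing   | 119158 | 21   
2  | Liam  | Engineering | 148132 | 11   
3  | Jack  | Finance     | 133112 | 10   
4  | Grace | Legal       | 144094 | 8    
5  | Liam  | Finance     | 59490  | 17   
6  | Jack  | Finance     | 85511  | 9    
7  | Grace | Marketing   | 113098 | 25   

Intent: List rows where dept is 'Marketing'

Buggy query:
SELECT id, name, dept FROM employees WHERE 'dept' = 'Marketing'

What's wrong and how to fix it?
Bug: Single quotes denote string literals in SQL; the column name is being compared as a constant string

Fix: Reference the column as dept without single quotes

Corrected query:
SELECT id, name, dept FROM employees WHERE dept = 'Marketing'

Result:
id | name  | dept     
---+-------+----------
1  | Jack  | Marketing
7  | Grace | Marketing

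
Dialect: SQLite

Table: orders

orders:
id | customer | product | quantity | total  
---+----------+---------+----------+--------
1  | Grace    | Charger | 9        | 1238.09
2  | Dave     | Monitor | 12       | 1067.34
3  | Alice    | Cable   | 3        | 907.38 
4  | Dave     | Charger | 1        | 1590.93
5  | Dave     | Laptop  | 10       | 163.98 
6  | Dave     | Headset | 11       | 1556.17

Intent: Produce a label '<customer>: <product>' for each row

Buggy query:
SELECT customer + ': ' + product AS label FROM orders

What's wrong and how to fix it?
Bug: SQLite uses || for string concatenation; + coerces text to numbers (yielding 0)

Fix: Replace + with || to concatenate text

Corrected query:
SELECT customer || ': ' || product AS label FROM orders

Result:
label         
--------------
Grace: Charger
Dave: Monitor 
Alice: Cable  
Dave: Charger 
Dave: Laptop  
Dave: Headset 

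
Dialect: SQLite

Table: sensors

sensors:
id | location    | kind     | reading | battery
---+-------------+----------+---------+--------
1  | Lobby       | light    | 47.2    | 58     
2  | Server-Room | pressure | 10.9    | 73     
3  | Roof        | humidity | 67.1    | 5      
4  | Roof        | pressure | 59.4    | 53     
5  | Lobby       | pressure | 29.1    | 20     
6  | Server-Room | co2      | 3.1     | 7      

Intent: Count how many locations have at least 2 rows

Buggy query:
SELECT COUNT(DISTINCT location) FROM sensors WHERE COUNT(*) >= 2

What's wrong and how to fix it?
Bug: COUNT(*) cannot appear in WHERE; the per-group count doesn't exist yet

Fix: Group first with HAVING COUNT(*) >= 2, then COUNT the resulting groups

Corrected query:
SELECT COUNT(*) FROM (SELECT location FROM sensors GROUP BY location HAVING COUNT(*) >= 2)

Result:
COUNT(*)
--------
3       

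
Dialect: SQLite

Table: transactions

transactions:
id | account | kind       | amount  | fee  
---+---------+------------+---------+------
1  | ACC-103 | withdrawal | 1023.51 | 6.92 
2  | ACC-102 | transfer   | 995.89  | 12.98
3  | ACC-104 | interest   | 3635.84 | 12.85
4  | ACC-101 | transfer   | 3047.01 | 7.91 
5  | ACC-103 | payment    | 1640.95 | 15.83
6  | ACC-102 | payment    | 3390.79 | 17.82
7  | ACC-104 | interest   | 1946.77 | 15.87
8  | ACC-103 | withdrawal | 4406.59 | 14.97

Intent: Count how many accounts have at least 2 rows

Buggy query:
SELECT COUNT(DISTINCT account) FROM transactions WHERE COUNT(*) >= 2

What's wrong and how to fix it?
Bug: WHERE filters individual rows, not groups, so a group-level COUNT is invalid there

Fix: Use a subquery that GROUPs and filters with HAVING, then count its rows

Corrected query:
SELECT COUNT(*) FROM (SELECT account FROM transactions GROUP BY account HAVING COUNT(*) >= 2)

Result:
COUNT(*)
--------
3       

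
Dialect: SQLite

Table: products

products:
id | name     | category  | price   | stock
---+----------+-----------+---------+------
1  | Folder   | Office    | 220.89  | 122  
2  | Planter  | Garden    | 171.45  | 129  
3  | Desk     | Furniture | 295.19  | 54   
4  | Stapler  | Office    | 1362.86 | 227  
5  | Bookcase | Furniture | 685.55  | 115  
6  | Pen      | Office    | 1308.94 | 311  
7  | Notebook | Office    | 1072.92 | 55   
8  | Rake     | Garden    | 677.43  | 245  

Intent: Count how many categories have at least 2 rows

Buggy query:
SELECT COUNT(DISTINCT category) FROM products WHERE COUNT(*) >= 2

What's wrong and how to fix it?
Bug: WHERE filters individual rows, not groups, so a group-level COUNT is invalid there

Fix: Group first with HAVING COUNT(*) >= 2, then COUNT the resulting groups

Corrected query:
SELECT COUNT(*) FROM (SELECT category FROM products GROUP BY category HAVING COUNT(*) >= 2)

Result:
COUNT(*)
--------
3       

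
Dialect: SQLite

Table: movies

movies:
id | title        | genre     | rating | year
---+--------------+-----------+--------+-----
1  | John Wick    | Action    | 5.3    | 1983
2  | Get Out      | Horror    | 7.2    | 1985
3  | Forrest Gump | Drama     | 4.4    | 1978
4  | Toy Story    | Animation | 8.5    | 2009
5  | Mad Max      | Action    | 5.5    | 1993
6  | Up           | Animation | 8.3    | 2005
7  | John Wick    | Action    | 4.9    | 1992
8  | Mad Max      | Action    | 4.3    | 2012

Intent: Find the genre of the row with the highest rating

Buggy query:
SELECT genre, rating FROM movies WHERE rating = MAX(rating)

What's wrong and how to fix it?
Bug: MAX(rating) is an aggregate and cannot be used directly in WHERE

Fix: Wrap MAX in a scalar subquery so WHERE compares against a single value

Corrected query:
SELECT genre, rating FROM movies WHERE rating = (SELECT MAX(rating) FROM movies)

Result:
genre     | rating
----------+-------
Animation | 8.5   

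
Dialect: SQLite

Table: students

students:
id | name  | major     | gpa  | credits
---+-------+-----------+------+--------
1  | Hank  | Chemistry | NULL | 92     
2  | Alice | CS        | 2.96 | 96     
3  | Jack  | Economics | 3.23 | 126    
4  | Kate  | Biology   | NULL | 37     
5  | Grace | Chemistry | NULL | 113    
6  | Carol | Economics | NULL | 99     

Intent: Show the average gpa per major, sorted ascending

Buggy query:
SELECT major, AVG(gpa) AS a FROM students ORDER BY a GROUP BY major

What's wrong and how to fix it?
Bug: GROUP BY must precede ORDER BY

Fix: Move ORDER BY to the end, after GROUP BY

Corrected query:
SELECT major, AVG(gpa) AS a FROM students GROUP BY major ORDER BY a

Result:
major     | a   
----------+-----
Biology   | NULL
Chemistry | NULL
CS        | 2.96
Economics | 3.23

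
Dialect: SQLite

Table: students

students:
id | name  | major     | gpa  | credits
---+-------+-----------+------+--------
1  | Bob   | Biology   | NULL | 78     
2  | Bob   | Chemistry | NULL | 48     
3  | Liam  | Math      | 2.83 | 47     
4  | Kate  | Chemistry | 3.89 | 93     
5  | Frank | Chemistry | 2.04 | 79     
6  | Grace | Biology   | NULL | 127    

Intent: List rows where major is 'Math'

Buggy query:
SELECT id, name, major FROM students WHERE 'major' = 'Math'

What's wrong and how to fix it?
Bug: 'major' in single quotes is a string literal, not the column; the comparison is literal-vs-literal and never true

Fix: Reference the column as major without single quotes

Corrected query:
SELECT id, name, major FROM students WHERE major = 'Math'

Result:
id | name | major
---+------+------
3  | Liam | Math 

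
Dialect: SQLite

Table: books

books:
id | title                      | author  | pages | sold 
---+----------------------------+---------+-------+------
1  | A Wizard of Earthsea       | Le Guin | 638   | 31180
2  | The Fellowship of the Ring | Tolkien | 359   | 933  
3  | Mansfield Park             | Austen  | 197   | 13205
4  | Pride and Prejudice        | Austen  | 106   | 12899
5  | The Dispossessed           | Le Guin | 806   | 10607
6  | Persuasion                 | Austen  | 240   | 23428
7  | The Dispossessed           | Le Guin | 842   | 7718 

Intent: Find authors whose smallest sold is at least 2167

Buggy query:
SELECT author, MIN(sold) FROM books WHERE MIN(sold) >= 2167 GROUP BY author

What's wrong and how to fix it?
Bug: Aggregates like MIN are computed per group after WHERE runs

Fix: Replace WHERE with HAVING after the GROUP BY

Corrected query:
SELECT author, MIN(sold) FROM books GROUP BY author HAVING MIN(sold) >= 2167

Result:
author  | MIN(sold)
--------+----------
Austen  | 12899    
Le Guin | 7718     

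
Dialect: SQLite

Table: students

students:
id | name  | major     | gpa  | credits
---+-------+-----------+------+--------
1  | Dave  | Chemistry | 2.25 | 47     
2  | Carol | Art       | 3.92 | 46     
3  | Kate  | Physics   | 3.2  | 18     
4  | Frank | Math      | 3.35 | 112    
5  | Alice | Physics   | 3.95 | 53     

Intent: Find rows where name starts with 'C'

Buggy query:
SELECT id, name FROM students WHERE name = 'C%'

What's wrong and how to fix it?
Bug: Wildcards only work with LIKE; '=' treats '%' as a literal character

Fix: Use LIKE for wildcard pattern matching

Corrected query:
SELECT id, name FROM students WHERE name LIKE 'C%'

Result:
id | name 
---+------
2  | Carol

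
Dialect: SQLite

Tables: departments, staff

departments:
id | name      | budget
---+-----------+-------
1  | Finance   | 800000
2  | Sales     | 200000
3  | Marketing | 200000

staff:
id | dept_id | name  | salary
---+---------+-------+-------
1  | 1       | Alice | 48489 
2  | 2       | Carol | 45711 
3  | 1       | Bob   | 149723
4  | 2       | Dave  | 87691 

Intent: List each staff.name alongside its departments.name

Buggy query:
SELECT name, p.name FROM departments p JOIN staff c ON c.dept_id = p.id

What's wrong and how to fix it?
Bug: 'name' exists in both joined tables, so the database can't tell which one is meant

Fix: Qualify the column with its table alias (c.name)

Corrected query:
SELECT c.name, p.name FROM departments p JOIN staff c ON c.dept_id = p.id

Result:
name  | name   
------+--------
Alice | Finance
Carol | Sales  
Bob   | Finance
Dave  | Sales  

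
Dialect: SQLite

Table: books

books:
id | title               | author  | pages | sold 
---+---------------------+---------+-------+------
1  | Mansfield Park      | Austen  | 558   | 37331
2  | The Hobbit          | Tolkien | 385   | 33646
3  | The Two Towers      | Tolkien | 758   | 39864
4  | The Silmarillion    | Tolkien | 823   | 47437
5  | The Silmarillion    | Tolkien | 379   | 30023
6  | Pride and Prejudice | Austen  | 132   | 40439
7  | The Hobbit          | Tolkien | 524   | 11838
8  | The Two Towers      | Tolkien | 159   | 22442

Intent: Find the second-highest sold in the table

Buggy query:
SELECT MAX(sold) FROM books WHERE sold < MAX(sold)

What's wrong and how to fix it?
Bug: The inner MAX is an aggregate inside WHERE, which is not allowed

Fix: Put the inner MAX in a scalar subquery

Corrected query:
SELECT MAX(sold) FROM books WHERE sold < (SELECT MAX(sold) FROM books)

Result:
MAX(sold)
---------
40439    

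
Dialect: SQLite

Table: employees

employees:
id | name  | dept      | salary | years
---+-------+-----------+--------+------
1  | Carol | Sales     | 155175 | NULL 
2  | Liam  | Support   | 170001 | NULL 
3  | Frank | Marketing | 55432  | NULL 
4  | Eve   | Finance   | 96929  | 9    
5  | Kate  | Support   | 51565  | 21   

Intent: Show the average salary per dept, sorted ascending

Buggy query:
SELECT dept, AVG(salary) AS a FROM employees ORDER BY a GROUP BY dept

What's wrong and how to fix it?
Bug: GROUP BY must precede ORDER BY

Fix: Reorder: SELECT … FROM … GROUP BY … ORDER BY …

Corrected query:
SELECT dept, AVG(salary) AS a FROM employees GROUP BY dept ORDER BY a

Result:
dept      | a     
----------+-------
Marketing | 55432 
Finance   | 96929 
Support   | 110783
Sales     | 155175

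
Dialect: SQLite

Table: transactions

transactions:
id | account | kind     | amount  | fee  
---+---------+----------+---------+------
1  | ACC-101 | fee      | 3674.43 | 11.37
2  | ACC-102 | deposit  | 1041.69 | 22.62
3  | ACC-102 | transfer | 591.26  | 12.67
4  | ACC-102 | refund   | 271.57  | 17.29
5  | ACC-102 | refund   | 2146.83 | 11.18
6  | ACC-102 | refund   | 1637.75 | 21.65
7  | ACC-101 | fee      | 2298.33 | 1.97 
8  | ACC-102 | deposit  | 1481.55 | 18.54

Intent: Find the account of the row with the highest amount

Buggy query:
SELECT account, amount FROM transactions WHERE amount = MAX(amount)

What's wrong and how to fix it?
Bug: MAX(amount) is an aggregate and cannot be used directly in WHERE

Fix: Use a subquery: WHERE amount = (SELECT MAX(amount) FROM transactions)

Corrected query:
SELECT account, amount FROM transactions WHERE amount = (SELECT MAX(amount) FROM transactions)

Result:
account | amount 
--------+--------
ACC-101 | 3674.43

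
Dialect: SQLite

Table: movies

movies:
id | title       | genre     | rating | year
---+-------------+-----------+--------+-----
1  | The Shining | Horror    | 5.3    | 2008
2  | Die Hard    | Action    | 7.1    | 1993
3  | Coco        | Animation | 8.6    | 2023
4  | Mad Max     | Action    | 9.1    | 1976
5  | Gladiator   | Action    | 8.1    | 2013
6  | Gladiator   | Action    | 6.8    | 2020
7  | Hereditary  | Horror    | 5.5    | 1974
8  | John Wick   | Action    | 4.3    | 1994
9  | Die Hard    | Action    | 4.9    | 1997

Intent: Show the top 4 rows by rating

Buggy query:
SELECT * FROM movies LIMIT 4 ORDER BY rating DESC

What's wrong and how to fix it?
Bug: ORDER BY cannot follow LIMIT; LIMIT is the final clause

Fix: Sort with ORDER BY, then apply LIMIT

Corrected query:
SELECT * FROM movies ORDER BY rating DESC LIMIT 4

Result:
id | title     | genre     | rating | year
---+-----------+-----------+--------+-----
4  | Mad Max   | Action    | 9.1    | 1976
3  | Coco      | Animation | 8.6    | 2023
5  | Gladiator | Action    | 8.1    | 2013
2  | Die Hard  | Action    | 7.1    | 1993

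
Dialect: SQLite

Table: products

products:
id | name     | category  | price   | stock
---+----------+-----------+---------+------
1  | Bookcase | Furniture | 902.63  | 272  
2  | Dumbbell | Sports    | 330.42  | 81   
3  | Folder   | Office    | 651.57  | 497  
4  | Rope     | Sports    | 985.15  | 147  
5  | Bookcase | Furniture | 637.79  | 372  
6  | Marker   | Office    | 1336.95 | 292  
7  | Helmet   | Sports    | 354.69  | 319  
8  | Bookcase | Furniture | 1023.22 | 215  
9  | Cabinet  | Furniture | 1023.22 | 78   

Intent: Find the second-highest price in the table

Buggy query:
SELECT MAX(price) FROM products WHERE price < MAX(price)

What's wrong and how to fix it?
Bug: The inner MAX is an aggregate inside WHERE, which is not allowed

Fix: Put the inner MAX in a scalar subquery

Corrected query:
SELECT MAX(price) FROM products WHERE price < (SELECT MAX(price) FROM products)

Result:
MAX(price)
----------
1023.22   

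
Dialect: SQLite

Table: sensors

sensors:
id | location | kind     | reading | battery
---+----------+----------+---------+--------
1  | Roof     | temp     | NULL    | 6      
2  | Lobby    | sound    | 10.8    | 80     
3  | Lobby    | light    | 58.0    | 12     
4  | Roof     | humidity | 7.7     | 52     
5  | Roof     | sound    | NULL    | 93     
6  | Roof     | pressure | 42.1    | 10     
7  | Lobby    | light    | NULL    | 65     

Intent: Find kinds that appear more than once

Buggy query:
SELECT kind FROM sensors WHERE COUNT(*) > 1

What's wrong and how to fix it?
Bug: WHERE can't reference COUNT(*); aggregates are computed after WHERE

Fix: GROUP BY kind, then filter groups with HAVING COUNT(*) > 1

Corrected query:
SELECT kind FROM sensors GROUP BY kind HAVING COUNT(*) > 1

Result:
kind 
-----
light
sound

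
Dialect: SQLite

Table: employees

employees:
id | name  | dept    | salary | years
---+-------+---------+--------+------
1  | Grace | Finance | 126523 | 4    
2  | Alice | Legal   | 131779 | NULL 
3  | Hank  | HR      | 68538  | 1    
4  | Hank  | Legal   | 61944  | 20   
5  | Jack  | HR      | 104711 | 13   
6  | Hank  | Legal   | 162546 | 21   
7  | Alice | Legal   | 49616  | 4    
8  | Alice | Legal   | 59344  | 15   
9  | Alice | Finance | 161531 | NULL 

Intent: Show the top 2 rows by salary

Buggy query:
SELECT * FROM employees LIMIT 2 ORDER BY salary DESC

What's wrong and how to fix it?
Bug: LIMIT must come after ORDER BY

Fix: Sort with ORDER BY, then apply LIMIT

Corrected query:
SELECT * FROM employees ORDER BY salary DESC LIMIT 2

Result:
id | name  | dept    | salary | years
---+-------+---------+--------+------
6  | Hank  | Legal   | 162546 | 21   
9  | Alice | Finance | 161531 | NULL 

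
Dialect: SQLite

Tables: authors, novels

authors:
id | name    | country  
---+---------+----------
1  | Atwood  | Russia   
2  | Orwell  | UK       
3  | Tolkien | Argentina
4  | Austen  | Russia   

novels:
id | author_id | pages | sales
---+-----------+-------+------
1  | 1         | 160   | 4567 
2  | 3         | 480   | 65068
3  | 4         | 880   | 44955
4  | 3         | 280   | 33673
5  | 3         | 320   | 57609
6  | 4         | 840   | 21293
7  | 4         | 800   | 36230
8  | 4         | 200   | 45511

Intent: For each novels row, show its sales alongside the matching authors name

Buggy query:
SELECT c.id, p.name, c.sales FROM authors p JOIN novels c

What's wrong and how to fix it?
Bug: JOIN with no ON clause produces a cartesian product; every novels row pairs with every authors row

Fix: Specify the join condition linking the foreign key to the parent id

Corrected query:
SELECT c.id, p.name, c.sales FROM authors p JOIN novels c ON c.author_id = p.id

Result:
id | name    | sales
---+---------+------
1  | Atwood  | 4567 
2  | Tolkien | 65068
3  | Austen  | 44955
4  | Tolkien | 33673
5  | Tolkien | 57609
6  | Austen  | 21293
7  | Austen  | 36230
8  | Austen  | 45511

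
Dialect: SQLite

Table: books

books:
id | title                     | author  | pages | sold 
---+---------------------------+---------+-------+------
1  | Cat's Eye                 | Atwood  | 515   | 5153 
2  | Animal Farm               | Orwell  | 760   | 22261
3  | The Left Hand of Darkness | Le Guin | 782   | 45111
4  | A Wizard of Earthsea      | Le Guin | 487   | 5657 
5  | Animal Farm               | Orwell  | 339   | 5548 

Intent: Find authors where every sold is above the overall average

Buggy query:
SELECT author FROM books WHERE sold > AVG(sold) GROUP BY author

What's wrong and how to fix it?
Bug: WHERE evaluates per row before aggregation, so AVG() is unavailable

Fix: Compute the overall average in a scalar subquery and compare each group's MIN against it in HAVING

Corrected query:
SELECT author FROM books GROUP BY author HAVING MIN(sold) > (SELECT AVG(sold) FROM books)

Result:
(no rows)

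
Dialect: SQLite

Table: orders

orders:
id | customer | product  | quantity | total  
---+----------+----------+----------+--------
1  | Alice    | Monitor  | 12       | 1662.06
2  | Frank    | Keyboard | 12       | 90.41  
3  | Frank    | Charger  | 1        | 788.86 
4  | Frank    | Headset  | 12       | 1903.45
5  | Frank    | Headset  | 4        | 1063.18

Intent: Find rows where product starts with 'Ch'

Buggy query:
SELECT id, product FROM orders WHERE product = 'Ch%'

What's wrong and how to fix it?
Bug: Wildcards only work with LIKE; '=' treats '%' as a literal character

Fix: Use LIKE for wildcard pattern matching

Corrected query:
SELECT id, product FROM orders WHERE product LIKE 'Ch%'

Result:
id | product
---+--------
3  | Charger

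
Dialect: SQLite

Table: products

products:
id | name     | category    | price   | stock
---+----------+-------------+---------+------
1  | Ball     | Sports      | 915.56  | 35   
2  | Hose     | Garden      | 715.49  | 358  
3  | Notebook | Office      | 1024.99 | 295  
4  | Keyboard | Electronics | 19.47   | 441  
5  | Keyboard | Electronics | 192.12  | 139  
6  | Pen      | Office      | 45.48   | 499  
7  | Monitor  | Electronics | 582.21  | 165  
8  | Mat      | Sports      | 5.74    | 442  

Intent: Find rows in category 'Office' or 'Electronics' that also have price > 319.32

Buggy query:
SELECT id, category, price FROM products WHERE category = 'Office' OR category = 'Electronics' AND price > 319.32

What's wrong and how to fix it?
Bug: Without parentheses, AND is evaluated before OR, so the price filter only applies to the 'Electronics' branch

Fix: Group the OR with parentheses (or use IN), then AND the threshold

Corrected query:
SELECT id, category, price FROM products WHERE (category = 'Office' OR category = 'Electronics') AND price > 319.32

Result:
id | category    | price  
---+-------------+--------
3  | Office      | 1024.99
7  | Electronics | 582.21 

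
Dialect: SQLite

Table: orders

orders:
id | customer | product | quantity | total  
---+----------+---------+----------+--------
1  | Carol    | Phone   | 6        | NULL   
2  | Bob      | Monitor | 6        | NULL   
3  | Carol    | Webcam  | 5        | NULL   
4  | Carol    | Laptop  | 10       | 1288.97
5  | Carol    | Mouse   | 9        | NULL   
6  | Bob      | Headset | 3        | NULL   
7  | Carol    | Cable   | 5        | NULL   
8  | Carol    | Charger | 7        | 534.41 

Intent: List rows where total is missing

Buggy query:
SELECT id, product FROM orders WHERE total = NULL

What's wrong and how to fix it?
Bug: '= NULL' is always unknown in SQL three-valued logic, so no rows match

Fix: Replace '= NULL' with 'IS NULL'

Corrected query:
SELECT id, product FROM orders WHERE total IS NULL

Result:
id | product
---+--------
1  | Phone  
2  | Monitor
3  | Webcam 
5  | Mouse  
6  | Headset
7  | Cable  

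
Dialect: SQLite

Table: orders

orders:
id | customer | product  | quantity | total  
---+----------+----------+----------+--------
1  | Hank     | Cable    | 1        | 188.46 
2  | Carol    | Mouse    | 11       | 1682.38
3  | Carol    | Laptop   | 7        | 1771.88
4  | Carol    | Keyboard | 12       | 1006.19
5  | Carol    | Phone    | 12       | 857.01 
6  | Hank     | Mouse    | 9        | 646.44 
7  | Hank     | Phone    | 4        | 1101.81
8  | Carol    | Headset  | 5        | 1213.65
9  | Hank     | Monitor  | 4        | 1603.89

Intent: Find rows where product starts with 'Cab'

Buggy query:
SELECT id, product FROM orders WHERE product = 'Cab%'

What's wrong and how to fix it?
Bug: '=' compares the literal string including the % character; pattern matching needs LIKE

Fix: Replace '=' with LIKE so 'Cab%' is treated as a pattern

Corrected query:
SELECT id, product FROM orders WHERE product LIKE 'Cab%'

Result:
id | product
---+--------
1  | Cable  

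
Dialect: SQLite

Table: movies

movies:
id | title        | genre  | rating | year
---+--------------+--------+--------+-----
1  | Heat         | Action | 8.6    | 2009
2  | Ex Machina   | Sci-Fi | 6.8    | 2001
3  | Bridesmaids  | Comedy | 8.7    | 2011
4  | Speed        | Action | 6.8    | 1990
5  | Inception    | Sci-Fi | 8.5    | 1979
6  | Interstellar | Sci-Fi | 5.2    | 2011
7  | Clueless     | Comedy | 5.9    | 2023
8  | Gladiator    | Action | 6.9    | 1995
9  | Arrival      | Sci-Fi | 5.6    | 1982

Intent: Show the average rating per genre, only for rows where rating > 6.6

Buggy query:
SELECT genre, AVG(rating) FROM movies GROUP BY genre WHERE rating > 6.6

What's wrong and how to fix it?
Bug: WHERE cannot follow GROUP BY

Fix: Place WHERE between FROM and GROUP BY

Corrected query:
SELECT genre, AVG(rating) FROM movies WHERE rating > 6.6 GROUP BY genre

Result:
genre  | AVG(rating)
-------+------------
Action | 7.433333   
Comedy | 8.7        
Sci-Fi | 7.65       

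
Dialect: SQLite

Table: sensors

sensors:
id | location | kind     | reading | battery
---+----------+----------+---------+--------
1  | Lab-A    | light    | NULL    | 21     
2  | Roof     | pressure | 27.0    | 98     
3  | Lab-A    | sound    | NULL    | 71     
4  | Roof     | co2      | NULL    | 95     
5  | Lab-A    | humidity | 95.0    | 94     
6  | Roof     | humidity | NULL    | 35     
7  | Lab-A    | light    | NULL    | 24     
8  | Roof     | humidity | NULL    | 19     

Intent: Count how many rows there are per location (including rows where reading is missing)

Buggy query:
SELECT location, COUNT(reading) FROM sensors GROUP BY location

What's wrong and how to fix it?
Bug: COUNT(reading) skips NULLs, so groups with missing reading are undercounted

Fix: Use COUNT(*) to count all rows regardless of NULL

Corrected query:
SELECT location, COUNT(*) FROM sensors GROUP BY location

Result:
location | COUNT(*)
---------+---------
Lab-A    | 4       
Roof     | 4       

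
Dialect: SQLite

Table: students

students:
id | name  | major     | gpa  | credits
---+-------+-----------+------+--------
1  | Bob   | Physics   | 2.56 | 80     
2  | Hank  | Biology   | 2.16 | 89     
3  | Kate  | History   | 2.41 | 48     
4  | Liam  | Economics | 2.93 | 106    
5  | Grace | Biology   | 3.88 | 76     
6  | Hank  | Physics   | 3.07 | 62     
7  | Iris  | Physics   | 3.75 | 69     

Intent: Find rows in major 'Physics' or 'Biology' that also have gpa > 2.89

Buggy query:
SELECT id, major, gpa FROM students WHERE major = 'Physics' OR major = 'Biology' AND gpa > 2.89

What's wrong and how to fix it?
Bug: AND binds tighter than OR, so this parses as major = 'Physics' OR (major = 'Biology' AND gpa > 2.89)

Fix: Add parentheses around the OR so the AND applies to both alternatives

Corrected query:
SELECT id, major, gpa FROM students WHERE (major = 'Physics' OR major = 'Biology') AND gpa > 2.89

Result:
id | major   | gpa 
---+---------+-----
5  | Biology | 3.88
6  | Physics | 3.07
7  | Physics | 3.75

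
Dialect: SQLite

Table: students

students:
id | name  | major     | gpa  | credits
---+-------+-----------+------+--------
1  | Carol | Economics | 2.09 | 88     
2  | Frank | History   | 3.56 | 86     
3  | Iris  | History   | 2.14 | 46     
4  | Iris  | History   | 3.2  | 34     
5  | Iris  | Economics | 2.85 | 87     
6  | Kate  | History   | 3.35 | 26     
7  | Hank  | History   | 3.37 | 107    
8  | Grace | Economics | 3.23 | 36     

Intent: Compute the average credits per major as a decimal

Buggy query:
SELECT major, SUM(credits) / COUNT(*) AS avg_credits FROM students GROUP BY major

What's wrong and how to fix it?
Bug: Both operands are integers, so '/' performs integer division and truncates

Fix: Cast one side to REAL so the division keeps the fractional part

Corrected query:
SELECT major, SUM(credits) * 1.0 / COUNT(*) AS avg_credits FROM students GROUP BY major

Result:
major     | avg_credits
----------+------------
Economics | 70.333333  
History   | 59.8       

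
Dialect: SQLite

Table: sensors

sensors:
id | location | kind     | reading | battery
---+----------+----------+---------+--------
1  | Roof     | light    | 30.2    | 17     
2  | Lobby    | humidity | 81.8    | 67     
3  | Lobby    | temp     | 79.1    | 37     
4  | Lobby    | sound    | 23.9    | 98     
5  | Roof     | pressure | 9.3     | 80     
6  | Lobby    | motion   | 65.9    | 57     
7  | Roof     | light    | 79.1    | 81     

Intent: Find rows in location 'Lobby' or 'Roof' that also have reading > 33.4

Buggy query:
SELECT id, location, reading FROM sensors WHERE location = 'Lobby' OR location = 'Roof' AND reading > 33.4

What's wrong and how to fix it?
Bug: Without parentheses, AND is evaluated before OR, so the reading filter only applies to the 'Roof' branch

Fix: Add parentheses around the OR so the AND applies to both alternatives

Corrected query:
SELECT id, location, reading FROM sensors WHERE (location = 'Lobby' OR location = 'Roof') AND reading > 33.4

Result:
id | location | reading
---+----------+--------
2  | Lobby    | 81.8   
3  | Lobby    | 79.1   
6  | Lobby    | 65.9   
7  | Roof     | 79.1   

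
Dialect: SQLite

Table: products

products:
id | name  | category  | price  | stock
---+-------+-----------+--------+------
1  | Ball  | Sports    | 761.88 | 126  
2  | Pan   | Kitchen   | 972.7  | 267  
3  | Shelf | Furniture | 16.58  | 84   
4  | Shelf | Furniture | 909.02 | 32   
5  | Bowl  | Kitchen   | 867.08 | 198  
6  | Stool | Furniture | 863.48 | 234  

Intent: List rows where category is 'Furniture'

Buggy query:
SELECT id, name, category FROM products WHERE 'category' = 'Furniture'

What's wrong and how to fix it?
Bug: 'category' in single quotes is a string literal, not the column; the comparison is literal-vs-literal and never true

Fix: Reference the column as category without single quotes

Corrected query:
SELECT id, name, category FROM products WHERE category = 'Furniture'

Result:
id | name  | category 
---+-------+----------
3  | Shelf | Furniture
4  | Shelf | Furniture
6  | Stool | Furniture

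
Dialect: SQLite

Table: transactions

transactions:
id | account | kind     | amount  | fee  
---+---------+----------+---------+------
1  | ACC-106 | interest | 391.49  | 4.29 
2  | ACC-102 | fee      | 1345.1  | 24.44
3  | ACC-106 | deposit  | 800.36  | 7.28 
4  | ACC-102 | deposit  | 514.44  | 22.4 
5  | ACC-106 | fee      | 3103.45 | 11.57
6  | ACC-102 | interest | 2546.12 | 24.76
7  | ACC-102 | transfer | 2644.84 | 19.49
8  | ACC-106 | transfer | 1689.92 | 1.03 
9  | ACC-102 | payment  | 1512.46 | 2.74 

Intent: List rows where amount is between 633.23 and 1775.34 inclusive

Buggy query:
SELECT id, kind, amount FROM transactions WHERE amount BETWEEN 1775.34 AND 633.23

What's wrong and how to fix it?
Bug: BETWEEN expects the lower bound first; with 1775.34 AND 633.23 the range is empty

Fix: Write BETWEEN 633.23 AND 1775.34

Corrected query:
SELECT id, kind, amount FROM transactions WHERE amount BETWEEN 633.23 AND 1775.34

Result:
id | kind     | amount 
---+----------+--------
2  | fee      | 1345.1 
3  | deposit  | 800.36 
8  | transfer | 1689.92
9  | payment  | 1512.46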